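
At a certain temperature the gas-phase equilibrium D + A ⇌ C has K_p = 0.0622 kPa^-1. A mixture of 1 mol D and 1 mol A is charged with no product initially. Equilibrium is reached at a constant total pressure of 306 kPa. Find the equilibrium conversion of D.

Take 1 mol D as basis and let X be its fractional conversion, so ξ = X.
At extent ξ: n_D = 1 − X; n_A = 1 − X; n_C = X.
Total moles n_T = 2 − X.
y_i = n_i/n_T, p_i = y_i·P. K_p = p_C / (p_D p_A).
Equating to 0.0622 kPa^-1 and solving on 0 < X < 1: X = 0.777.

X = 0.777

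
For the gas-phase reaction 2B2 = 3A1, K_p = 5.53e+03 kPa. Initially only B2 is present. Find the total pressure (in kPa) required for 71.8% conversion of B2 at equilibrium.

P = 478 kPa

Basis: 1 mol B2 initially; let X = conversion of B2. Extent ξ = 0.5X.
Mole table: n_B2 = 1 − X; n_A1 = 1.5X.
Summing: n_T = 1 + 0.5X.
K_p = p_A1^3 / (p_B2^2) with p_i = (n_i/n_T)·P.
At X = 0.718: the mole-fraction product g(X) = Π y_i^ν_i = 11.56. Since K_p = g(X)·P^{1}, P = (K_p/g)^(1/1) = (5.53e+03/11.56)^(1/1) = 478 kPa.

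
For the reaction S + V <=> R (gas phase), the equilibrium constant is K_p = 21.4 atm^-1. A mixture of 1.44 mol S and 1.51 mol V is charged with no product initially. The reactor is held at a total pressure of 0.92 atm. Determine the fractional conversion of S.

X = 0.798

Let X = conversion of S (basis 1.44 mol S); extent of reaction ξ = 1.44X.
Mole table: n_S = 1.44 − 1.44X; n_V = 1.51 − 1.44X; n_R = 1.44X.
Total moles n_T = 2.95 − 1.44X.
With p_i = (n_i/n_T)P, K_p = p_R / (p_S p_V).
Setting this equal to 21.4 atm^-1 and taking the physical root (0 < X < 1) gives X = 0.798.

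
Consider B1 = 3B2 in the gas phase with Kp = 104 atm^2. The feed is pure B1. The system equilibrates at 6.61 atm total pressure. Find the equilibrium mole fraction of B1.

Let X = conversion of B1 (basis 1 mol B1); extent of reaction ξ = X.
Species balance: n_B1 = 1 − X; n_B2 = 3X.
Total moles n_T = 1 + 2X.
y_i = n_i/n_T, p_i = y_i·P. Kp = p_B2^3 / (p_B1).
Setting this equal to 104 atm^2 and taking the physical root (0 < X < 1) gives X = 0.559.
Then n_B1 = 0.441, n_T = 2.12, so y_B1 = 0.208.

y_B1 = 0.208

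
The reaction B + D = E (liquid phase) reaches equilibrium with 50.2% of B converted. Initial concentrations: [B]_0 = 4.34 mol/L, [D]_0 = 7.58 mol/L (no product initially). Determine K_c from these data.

Let X = conversion of B.
Concentrations: [B] = 4.34 − 4.34X; [D] = 7.58 − 4.34X; [E] = 4.34X.
At X = 0.502: [B] = 2.16, [D] = 5.4, [E] = 2.18.
K_c = [E] / ([B] [D]) = 0.187 L/mol.

K_c = 0.187 L/mol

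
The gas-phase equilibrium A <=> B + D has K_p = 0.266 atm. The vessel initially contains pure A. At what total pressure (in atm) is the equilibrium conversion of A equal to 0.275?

P = 3.25 atm

Take 1 mol A as basis and let X be its fractional conversion, so ξ = X.
At extent ξ: n_A = 1 − X; n_B = X; n_D = X.
Total moles n_T = 1 + X.
K_p = p_B p_D / (p_A) with p_i = (n_i/n_T)·P.
At X = 0.275: the mole-fraction product g(X) = Π y_i^ν_i = 0.08181. Since K_p = g(X)·P^{1}, P = (K_p/g)^(1/1) = (0.266/0.08181)^(1/1) = 3.25 atm.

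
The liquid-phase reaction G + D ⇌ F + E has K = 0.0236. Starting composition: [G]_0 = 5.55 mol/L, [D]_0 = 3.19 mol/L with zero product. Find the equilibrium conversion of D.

Let X = conversion of D; extent ξ = 3.19·X mol/L.
Concentrations: [G] = 5.55 − 3.19X; [D] = 3.19 − 3.19X; [F] = 3.19X; [E] = 3.19X.
K = [F] [E] / ([G] [D]).
This equals 0.0236 at X = 0.175 (the root in 0 < X < 1).

X = 0.175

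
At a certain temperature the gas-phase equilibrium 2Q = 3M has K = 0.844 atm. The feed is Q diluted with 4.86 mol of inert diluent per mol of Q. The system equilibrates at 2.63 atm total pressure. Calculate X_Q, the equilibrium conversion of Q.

Take 1 mol Q as basis and let X be its fractional conversion, so ξ = 0.5X.
Mole table: n_Q = 1 − X; n_M = 1.5X; n_I = 4.86 (inert).
n_T = Σnᵢ = 5.86 + 0.5X.
With p_i = (n_i/n_T)P, K = p_M^3 / (p_Q^2).
Setting this equal to 0.844 atm and taking the physical root (0 < X < 1) gives X = 0.515.

X = 0.515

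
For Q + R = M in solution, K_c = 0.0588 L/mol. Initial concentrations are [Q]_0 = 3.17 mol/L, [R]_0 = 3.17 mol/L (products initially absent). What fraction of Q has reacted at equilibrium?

X = 0.138

Let X = conversion of Q; extent ξ = 3.17·X mol/L.
Concentrations: [Q] = 3.17 − 3.17X; [R] = 3.17 − 3.17X; [M] = 3.17X.
K_c = [M] / ([Q] [R]).
Setting equal to 0.0588 and solving for X on (0,1) gives X = 0.138.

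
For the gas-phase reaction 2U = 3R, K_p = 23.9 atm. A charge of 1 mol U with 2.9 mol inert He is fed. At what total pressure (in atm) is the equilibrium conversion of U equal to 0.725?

P = 5.99 atm

Take 1 mol U as basis and let X be its fractional conversion, so ξ = 0.5X.
Mole table: n_U = 1 − X; n_R = 1.5X; n_I = 2.9 (inert).
Summing: n_T = 3.9 + 0.5X.
K_p = p_R^3 / (p_U^2) with p_i = (n_i/n_T)·P.
At X = 0.725: the mole-fraction product g(X) = Π y_i^ν_i = 3.99. Since K_p = g(X)·P^{1}, P = (K_p/g)^(1/1) = (23.9/3.99)^(1/1) = 5.99 atm.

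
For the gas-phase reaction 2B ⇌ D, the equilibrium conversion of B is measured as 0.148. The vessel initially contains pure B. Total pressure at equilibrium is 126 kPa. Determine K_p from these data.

K_p = 0.000749 kPa^-1

Basis: 1 mol B initially; let X = conversion of B. Extent ξ = 0.5X.
Species balance: n_B = 1 − X; n_D = 0.5X.
Total moles n_T = 1 − 0.5X.
At X = 0.148: n_B = 0.852, n_D = 0.074, n_T = 0.926.
p_i = (n_i/n_T)·P. K_p = p_D / (p_B^2) = 0.000749 kPa^-1.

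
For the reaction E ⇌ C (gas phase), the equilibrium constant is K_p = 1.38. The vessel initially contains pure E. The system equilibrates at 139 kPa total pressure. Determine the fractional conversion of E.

Basis: 1 mol E initially; let X = conversion of E. Extent ξ = X.
Mole table: n_E = 1 − X; n_C = X.
n_T stays at 1 (no change in mole number).
y_i = n_i/n_T, p_i = y_i·P. K_p = p_C / (p_E).
Substituting and setting equal to 1.38 gives a polynomial in X; the root in (0,1) is X = 0.580.

X = 0.580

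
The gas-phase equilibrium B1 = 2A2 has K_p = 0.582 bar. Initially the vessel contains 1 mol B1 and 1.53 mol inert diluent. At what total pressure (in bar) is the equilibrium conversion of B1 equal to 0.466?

P = 1.07 bar

Take 1 mol B1 as basis and let X be its fractional conversion, so ξ = X.
At extent ξ: n_B1 = 1 − X; n_A2 = 2X; n_I = 1.53 (inert).
Total moles n_T = 2.53 + X.
K_p = p_A2^2 / (p_B1) with p_i = (n_i/n_T)·P.
At X = 0.466: the mole-fraction product g(X) = Π y_i^ν_i = 0.5429. Since K_p = g(X)·P^{1}, P = (K_p/g)^(1/1) = (0.582/0.5429)^(1/1) = 1.07 bar.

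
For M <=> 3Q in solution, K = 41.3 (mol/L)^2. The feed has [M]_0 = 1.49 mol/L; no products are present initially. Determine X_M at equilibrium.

Let X = conversion of M; extent ξ = 1.49·X mol/L.
Concentrations: [M] = 1.49 − 1.49X; [Q] = 4.47X.
K = [Q]^3 / ([M]).
Solving K = 41.3 for X ∈ (0,1): X = 0.633.

X = 0.633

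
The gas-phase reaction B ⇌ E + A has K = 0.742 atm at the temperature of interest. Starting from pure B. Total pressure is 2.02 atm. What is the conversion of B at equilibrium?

Take 1 mol B as basis and let X be its fractional conversion, so ξ = X.
Moles: n_B = 1 − X; n_E = X; n_A = X.
Total moles n_T = 1 + X.
Mole fractions y_i = n_i/n_T; K = p_E p_A / (p_B) with p_i = y_i·P.
Setting this equal to 0.742 atm and taking the physical root (0 < X < 1) gives X = 0.518.

X = 0.518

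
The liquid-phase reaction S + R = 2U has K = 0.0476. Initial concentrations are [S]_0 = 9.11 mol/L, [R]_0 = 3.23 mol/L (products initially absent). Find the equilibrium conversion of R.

Let X = conversion of R; extent ξ = 3.23·X mol/L.
Concentrations: [S] = 9.11 − 3.23X; [R] = 3.23 − 3.23X; [U] = 6.46X.
K = [U]^2 / ([S] [R]).
This equals 0.0476 at X = 0.163 (the root in 0 < X < 1).

X = 0.163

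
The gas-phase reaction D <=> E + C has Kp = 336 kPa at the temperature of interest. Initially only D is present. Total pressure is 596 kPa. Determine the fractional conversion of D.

Basis: 1 mol D initially; let X = conversion of D. Extent ξ = X.
At extent ξ: n_D = 1 − X; n_E = X; n_C = X.
Total moles n_T = 1 + X.
Mole fractions y_i = n_i/n_T; Kp = p_E p_C / (p_D) with p_i = y_i·P.
Setting this equal to 336 kPa and taking the physical root (0 < X < 1) gives X = 0.600.

X = 0.600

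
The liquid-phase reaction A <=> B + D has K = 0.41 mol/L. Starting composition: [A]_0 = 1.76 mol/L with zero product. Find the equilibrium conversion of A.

X = 0.380

Let X = conversion of A; extent ξ = 1.76·X mol/L.
Concentrations: [A] = 1.76 − 1.76X; [B] = 1.76X; [D] = 1.76X.
K = [B] [D] / ([A]).
This equals 0.41 at X = 0.380 (the root in 0 < X < 1).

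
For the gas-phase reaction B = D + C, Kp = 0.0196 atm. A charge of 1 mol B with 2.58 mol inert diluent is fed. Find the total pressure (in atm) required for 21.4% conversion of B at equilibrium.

Basis: 1 mol B initially; let X = conversion of B. Extent ξ = X.
Mole table: n_B = 1 − X; n_D = X; n_C = X; n_I = 2.58 (inert).
Total moles n_T = 3.58 + X.
Kp = p_D p_C / (p_B) with p_i = (n_i/n_T)·P.
At X = 0.214: the mole-fraction product g(X) = Π y_i^ν_i = 0.01536. Since Kp = g(X)·P^{1}, P = (Kp/g)^(1/1) = (0.0196/0.01536)^(1/1) = 1.28 atm.

P = 1.28 atm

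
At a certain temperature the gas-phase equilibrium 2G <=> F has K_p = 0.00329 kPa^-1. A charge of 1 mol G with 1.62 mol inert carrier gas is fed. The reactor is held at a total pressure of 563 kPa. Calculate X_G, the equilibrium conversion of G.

Take 1 mol G as basis and let X be its fractional conversion, so ξ = 0.5X.
Mole table: n_G = 1 − X; n_F = 0.5X; n_I = 1.62 (inert).
n_T = Σnᵢ = 2.62 − 0.5X.
y_i = n_i/n_T, p_i = y_i·P. K_p = p_F / (p_G^2).
Substituting and setting equal to 0.00329 kPa^-1 gives a polynomial in X; the root in (0,1) is X = 0.457.

X = 0.457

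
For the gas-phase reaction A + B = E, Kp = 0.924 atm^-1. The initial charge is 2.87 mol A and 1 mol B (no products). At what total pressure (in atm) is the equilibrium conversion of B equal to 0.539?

P = 1.81 atm

Basis: 1 mol B initially; let X = conversion of B. Extent ξ = X.
Moles: n_A = 2.87 − X; n_B = 1 − X; n_E = X.
Summing: n_T = 3.87 − X.
Kp = p_E / (p_A p_B) with p_i = (n_i/n_T)·P.
At X = 0.539: the mole-fraction product g(X) = Π y_i^ν_i = 1.671. Since Kp = g(X)·P^{-1}, P = (g/Kp)^(1/1) = (1.671/0.924)^(1/1) = 1.81 atm.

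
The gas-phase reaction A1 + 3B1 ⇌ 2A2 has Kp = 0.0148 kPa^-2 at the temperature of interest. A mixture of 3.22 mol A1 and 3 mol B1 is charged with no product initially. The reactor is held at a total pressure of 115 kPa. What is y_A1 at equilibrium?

y_A1 = 0.524

Let X = conversion of B1 (basis 3 mol B1); extent of reaction ξ = X.
Species balance: n_A1 = 3.22 − X; n_B1 = 3 − 3X; n_A2 = 2X.
Summing: n_T = 6.22 − 2X.
With p_i = (n_i/n_T)P, Kp = p_A2^2 / (p_A1 p_B1^3).
This yields a degree-4 equation in X; solving on (0,1), X = 0.834.
Then n_A1 = 2.39, n_T = 4.55, so y_A1 = 0.524.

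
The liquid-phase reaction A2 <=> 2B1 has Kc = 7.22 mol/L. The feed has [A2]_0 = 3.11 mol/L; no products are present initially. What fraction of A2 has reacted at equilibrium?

X = 0.525

Let X = conversion of A2; extent ξ = 3.11·X mol/L.
Concentrations: [A2] = 3.11 − 3.11X; [B1] = 6.22X.
Kc = [B1]^2 / ([A2]).
Equating to 7.22 mol/L: the physical root is X = 0.525.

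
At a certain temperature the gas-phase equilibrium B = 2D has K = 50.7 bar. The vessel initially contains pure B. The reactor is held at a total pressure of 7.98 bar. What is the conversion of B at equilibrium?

X = 0.783

Let X = conversion of B (basis 1 mol B); extent of reaction ξ = X.
Species balance: n_B = 1 − X; n_D = 2X.
n_T = Σnᵢ = 1 + X.
With p_i = (n_i/n_T)P, K = p_D^2 / (p_B).
Substituting and setting equal to 50.7 bar gives a polynomial in X; the root in (0,1) is X = 0.783.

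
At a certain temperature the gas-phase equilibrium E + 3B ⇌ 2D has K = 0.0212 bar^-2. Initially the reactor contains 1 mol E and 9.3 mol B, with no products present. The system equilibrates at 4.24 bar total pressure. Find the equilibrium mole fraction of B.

y_B = 0.838

Basis: 1 mol E initially; let X = conversion of E. Extent ξ = X.
Moles: n_E = 1 − X; n_B = 9.3 − 3X; n_D = 2X.
Summing: n_T = 10.3 − 2X.
With p_i = (n_i/n_T)P, K = p_D^2 / (p_E p_B^3).
Setting this equal to 0.0212 bar^-2 and taking the physical root (0 < X < 1) gives X = 0.507.
Then n_B = 7.78, n_T = 9.29, so y_B = 0.838.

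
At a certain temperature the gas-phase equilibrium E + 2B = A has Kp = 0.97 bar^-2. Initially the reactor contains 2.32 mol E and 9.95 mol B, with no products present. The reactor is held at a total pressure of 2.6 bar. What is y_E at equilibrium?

y_E = 0.059

Take 2.32 mol E as basis and let X be its fractional conversion, so ξ = 2.32X.
Species balance: n_E = 2.32 − 2.32X; n_B = 9.95 − 4.64X; n_A = 2.32X.
Total moles n_T = 12.3 − 4.64X.
With p_i = (n_i/n_T)P, Kp = p_A / (p_E p_B^2).
Equating to 0.97 bar^-2 and solving on 0 < X < 1: X = 0.778.
Then n_E = 0.514, n_T = 8.66, so y_E = 0.059.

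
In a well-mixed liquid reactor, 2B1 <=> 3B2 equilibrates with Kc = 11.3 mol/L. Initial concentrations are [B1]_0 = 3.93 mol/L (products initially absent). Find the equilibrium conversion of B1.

Let X = conversion of B1; extent ξ = 3.93X/2 mol/L.
Concentrations: [B1] = 3.93 − 3.93X; [B2] = 5.9X.
Kc = [B2]^3 / ([B1]^2).
Equating to 11.3 mol/L: the physical root is X = 0.554.

X = 0.554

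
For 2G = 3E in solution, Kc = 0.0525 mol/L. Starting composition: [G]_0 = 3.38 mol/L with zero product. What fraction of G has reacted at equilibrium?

Let X = conversion of G; extent ξ = 3.38X/2 mol/L.
Concentrations: [G] = 3.38 − 3.38X; [E] = 5.07X.
Kc = [E]^3 / ([G]^2).
Equating to 0.0525 mol/L: the physical root is X = 0.149.

X = 0.149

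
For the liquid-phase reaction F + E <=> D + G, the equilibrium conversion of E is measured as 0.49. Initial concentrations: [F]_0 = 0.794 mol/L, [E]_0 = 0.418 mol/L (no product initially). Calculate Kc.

Let X = conversion of E.
Concentrations: [F] = 0.794 − 0.418X; [E] = 0.418 − 0.418X; [D] = 0.418X; [G] = 0.418X.
At X = 0.49: [F] = 0.589, [E] = 0.213, [D] = 0.205, [G] = 0.205.
Kc = [D] [G] / ([F] [E]) = 0.334.

Kc = 0.334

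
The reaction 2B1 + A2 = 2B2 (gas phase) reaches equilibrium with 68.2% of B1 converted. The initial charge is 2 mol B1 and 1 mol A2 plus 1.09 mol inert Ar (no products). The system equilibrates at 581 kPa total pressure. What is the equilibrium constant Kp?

Kp = 0.0848 kPa^-1

Take 2 mol B1 as basis and let X be its fractional conversion, so ξ = X.
Moles: n_B1 = 2 − 2X; n_A2 = 1 − X; n_B2 = 2X; n_I = 1.09 (inert).
Summing: n_T = 4.09 − X.
At X = 0.682: n_B1 = 0.636, n_A2 = 0.318, n_B2 = 1.36, n_T = 3.41.
p_i = (n_i/n_T)·P. Kp = p_B2^2 / (p_B1^2 p_A2) = 0.0848 kPa^-1.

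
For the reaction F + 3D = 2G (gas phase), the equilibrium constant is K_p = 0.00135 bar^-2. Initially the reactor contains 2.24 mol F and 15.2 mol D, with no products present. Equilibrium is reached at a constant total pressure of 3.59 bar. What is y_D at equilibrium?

y_D = 0.850

Take 2.24 mol F as basis and let X be its fractional conversion, so ξ = 2.24X.
Moles: n_F = 2.24 − 2.24X; n_D = 15.2 − 6.72X; n_G = 4.48X.
Total moles n_T = 17.4 − 4.48X.
Mole fractions y_i = n_i/n_T; K_p = p_G^2 / (p_F p_D^3) with p_i = y_i·P.
This yields a degree-4 equation in X; solving on (0,1), X = 0.132.
Then n_D = 14.3, n_T = 16.8, so y_D = 0.850.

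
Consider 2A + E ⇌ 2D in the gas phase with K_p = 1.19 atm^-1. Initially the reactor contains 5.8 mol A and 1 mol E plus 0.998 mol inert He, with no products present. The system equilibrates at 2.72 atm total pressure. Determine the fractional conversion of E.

Take 1 mol E as basis and let X be its fractional conversion, so ξ = X.
At extent ξ: n_A = 5.8 − 2X; n_E = 1 − X; n_D = 2X; n_I = 0.998 (inert).
n_T = Σnᵢ = 7.8 − X.
With p_i = (n_i/n_T)P, K_p = p_D^2 / (p_A^2 p_E).
This yields a degree-3 equation in X; solving on (0,1), X = 0.742.

X = 0.742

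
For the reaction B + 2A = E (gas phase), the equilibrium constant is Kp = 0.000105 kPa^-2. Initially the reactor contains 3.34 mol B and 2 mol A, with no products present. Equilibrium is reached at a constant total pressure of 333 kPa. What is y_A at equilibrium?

Take 2 mol A as basis and let X be its fractional conversion, so ξ = X.
Mole table: n_B = 3.34 − X; n_A = 2 − 2X; n_E = X.
Summing: n_T = 5.34 − 2X.
y_i = n_i/n_T, p_i = y_i·P. Kp = p_E / (p_B p_A^2).
Substituting and setting equal to 0.000105 kPa^-2 gives a polynomial in X; the root in (0,1) is X = 0.702.
Then n_A = 0.595, n_T = 3.94, so y_A = 0.151.

y_A = 0.151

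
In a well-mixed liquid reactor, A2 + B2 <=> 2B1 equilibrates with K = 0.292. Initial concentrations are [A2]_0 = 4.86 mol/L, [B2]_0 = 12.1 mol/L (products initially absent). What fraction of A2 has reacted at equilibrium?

Let X = conversion of A2; extent ξ = 4.86·X mol/L.
Concentrations: [A2] = 4.86 − 4.86X; [B2] = 12.1 − 4.86X; [B1] = 9.72X.
K = [B1]^2 / ([A2] [B2]).
Solving K = 0.292 for X ∈ (0,1): X = 0.326.

X = 0.326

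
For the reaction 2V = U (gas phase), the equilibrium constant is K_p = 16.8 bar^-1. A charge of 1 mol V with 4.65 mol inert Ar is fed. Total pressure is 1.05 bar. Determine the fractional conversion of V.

X = 0.680

Take 1 mol V as basis and let X be its fractional conversion, so ξ = 0.5X.
At extent ξ: n_V = 1 − X; n_U = 0.5X; n_I = 4.65 (inert).
Summing: n_T = 5.65 − 0.5X.
y_i = n_i/n_T, p_i = y_i·P. K_p = p_U / (p_V^2).
Substituting and setting equal to 16.8 bar^-1 gives a polynomial in X; the root in (0,1) is X = 0.680.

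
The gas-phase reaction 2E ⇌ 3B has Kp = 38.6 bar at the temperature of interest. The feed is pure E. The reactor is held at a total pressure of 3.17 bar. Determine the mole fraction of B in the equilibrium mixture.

Let X = conversion of E (basis 1 mol E); extent of reaction ξ = 0.5X.
Moles: n_E = 1 − X; n_B = 1.5X.
n_T = Σnᵢ = 1 + 0.5X.
With p_i = (n_i/n_T)P, Kp = p_B^3 / (p_E^2).
This yields a degree-3 equation in X; solving on (0,1), X = 0.723.
Then n_B = 1.08, n_T = 1.36, so y_B = 0.796.

y_B = 0.796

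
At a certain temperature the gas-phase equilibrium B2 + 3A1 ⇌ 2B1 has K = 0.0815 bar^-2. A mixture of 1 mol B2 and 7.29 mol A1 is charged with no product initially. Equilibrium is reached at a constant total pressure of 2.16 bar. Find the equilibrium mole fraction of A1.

y_A1 = 0.804

Let X = conversion of B2 (basis 1 mol B2); extent of reaction ξ = X.
At extent ξ: n_B2 = 1 − X; n_A1 = 7.29 − 3X; n_B1 = 2X.
n_T = Σnᵢ = 8.29 − 2X.
Mole fractions y_i = n_i/n_T; K = p_B1^2 / (p_B2 p_A1^3) with p_i = y_i·P.
Setting this equal to 0.0815 bar^-2 and taking the physical root (0 < X < 1) gives X = 0.449.
Then n_A1 = 5.94, n_T = 7.39, so y_A1 = 0.804.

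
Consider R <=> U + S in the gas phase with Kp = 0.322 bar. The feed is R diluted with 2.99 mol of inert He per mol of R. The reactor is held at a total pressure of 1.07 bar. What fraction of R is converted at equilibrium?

X = 0.675

Take 1 mol R as basis and let X be its fractional conversion, so ξ = X.
Mole table: n_R = 1 − X; n_U = X; n_S = X; n_I = 2.99 (inert).
Total moles n_T = 3.99 + X.
Mole fractions y_i = n_i/n_T; Kp = p_U p_S / (p_R) with p_i = y_i·P.
This yields a degree-2 equation in X; solving on (0,1), X = 0.675.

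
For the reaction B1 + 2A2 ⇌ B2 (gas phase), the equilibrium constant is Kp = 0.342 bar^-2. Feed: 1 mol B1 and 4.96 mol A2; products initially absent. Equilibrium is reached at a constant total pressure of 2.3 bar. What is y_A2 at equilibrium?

y_A2 = 0.796

Let X = conversion of B1 (basis 1 mol B1); extent of reaction ξ = X.
Mole table: n_B1 = 1 − X; n_A2 = 4.96 − 2X; n_B2 = X.
Summing: n_T = 5.96 − 2X.
y_i = n_i/n_T, p_i = y_i·P. Kp = p_B2 / (p_B1 p_A2^2).
Substituting and setting equal to 0.342 bar^-2 gives a polynomial in X; the root in (0,1) is X = 0.534.
Then n_A2 = 3.89, n_T = 4.89, so y_A2 = 0.796.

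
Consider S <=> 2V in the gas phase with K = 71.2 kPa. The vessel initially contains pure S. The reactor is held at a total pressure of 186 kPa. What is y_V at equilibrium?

Take 1 mol S as basis and let X be its fractional conversion, so ξ = X.
Species balance: n_S = 1 − X; n_V = 2X.
Summing: n_T = 1 + X.
y_i = n_i/n_T, p_i = y_i·P. K = p_V^2 / (p_S).
Setting this equal to 71.2 kPa and taking the physical root (0 < X < 1) gives X = 0.296.
Then n_V = 0.591, n_T = 1.3, so y_V = 0.456.

y_V = 0.456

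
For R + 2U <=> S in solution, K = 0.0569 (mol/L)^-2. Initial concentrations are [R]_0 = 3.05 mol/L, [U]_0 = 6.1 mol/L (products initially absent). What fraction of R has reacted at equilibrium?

Let X = conversion of R; extent ξ = 3.05·X mol/L.
Concentrations: [R] = 3.05 − 3.05X; [U] = 6.1 − 6.1X; [S] = 3.05X.
K = [S] / ([R] [U]^2).
Setting equal to 0.0569 and solving for X on (0,1) gives X = 0.418.

X = 0.418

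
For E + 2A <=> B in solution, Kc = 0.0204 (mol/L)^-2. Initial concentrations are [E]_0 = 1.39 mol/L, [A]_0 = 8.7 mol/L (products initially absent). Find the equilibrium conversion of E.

X = 0.518

Let X = conversion of E; extent ξ = 1.39·X mol/L.
Concentrations: [E] = 1.39 − 1.39X; [A] = 8.7 − 2.78X; [B] = 1.39X.
Kc = [B] / ([E] [A]^2).
Solving Kc = 0.0204 for X ∈ (0,1): X = 0.518.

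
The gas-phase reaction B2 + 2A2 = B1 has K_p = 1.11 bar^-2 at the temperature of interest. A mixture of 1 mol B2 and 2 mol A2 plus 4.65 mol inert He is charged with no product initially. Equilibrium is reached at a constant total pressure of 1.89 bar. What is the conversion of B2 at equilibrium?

X = 0.170

Basis: 1 mol B2 initially; let X = conversion of B2. Extent ξ = X.
Species balance: n_B2 = 1 − X; n_A2 = 2 − 2X; n_B1 = X; n_I = 4.65 (inert).
Summing: n_T = 7.65 − 2X.
y_i = n_i/n_T, p_i = y_i·P. K_p = p_B1 / (p_B2 p_A2^2).
This yields a degree-3 equation in X; solving on (0,1), X = 0.170.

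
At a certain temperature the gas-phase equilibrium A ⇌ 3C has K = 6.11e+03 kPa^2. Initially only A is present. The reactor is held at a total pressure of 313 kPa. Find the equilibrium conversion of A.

X = 0.149

Basis: 1 mol A initially; let X = conversion of A. Extent ξ = X.
Moles: n_A = 1 − X; n_C = 3X.
Summing: n_T = 1 + 2X.
With p_i = (n_i/n_T)P, K = p_C^3 / (p_A).
Substituting and setting equal to 6.11e+03 kPa^2 gives a polynomial in X; the root in (0,1) is X = 0.149.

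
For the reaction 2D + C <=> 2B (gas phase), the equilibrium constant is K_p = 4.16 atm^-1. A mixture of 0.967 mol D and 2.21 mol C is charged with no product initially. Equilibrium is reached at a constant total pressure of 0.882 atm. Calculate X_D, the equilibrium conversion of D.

Take 0.967 mol D as basis and let X be its fractional conversion, so ξ = 0.483X.
Mole table: n_D = 0.967 − 0.967X; n_C = 2.21 − 0.483X; n_B = 0.967X.
Summing: n_T = 3.18 − 0.483X.
Mole fractions y_i = n_i/n_T; K_p = p_B^2 / (p_D^2 p_C) with p_i = y_i·P.
Substituting and setting equal to 4.16 atm^-1 gives a polynomial in X; the root in (0,1) is X = 0.610.

X = 0.610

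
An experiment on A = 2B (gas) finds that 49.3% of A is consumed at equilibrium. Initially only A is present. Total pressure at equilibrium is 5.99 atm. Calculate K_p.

Let X = conversion of A (basis 1 mol A); extent of reaction ξ = X.
Mole table: n_A = 1 − X; n_B = 2X.
Summing: n_T = 1 + X.
At X = 0.493: n_A = 0.507, n_B = 0.986, n_T = 1.49.
p_i = (n_i/n_T)·P. K_p = p_B^2 / (p_A) = 7.69 atm.

K_p = 7.69 atm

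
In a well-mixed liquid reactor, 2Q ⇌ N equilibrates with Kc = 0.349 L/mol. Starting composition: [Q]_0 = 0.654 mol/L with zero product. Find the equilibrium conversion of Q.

Let X = conversion of Q; extent ξ = 0.654X/2 mol/L.
Concentrations: [Q] = 0.654 − 0.654X; [N] = 0.327X.
Kc = [N] / ([Q]^2).
This equals 0.349 at X = 0.254 (the root in 0 < X < 1).

X = 0.254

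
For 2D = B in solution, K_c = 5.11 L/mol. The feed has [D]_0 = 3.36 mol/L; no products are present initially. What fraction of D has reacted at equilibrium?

Let X = conversion of D; extent ξ = 3.36X/2 mol/L.
Concentrations: [D] = 3.36 − 3.36X; [B] = 1.68X.
K_c = [B] / ([D]^2).
This equals 5.11 at X = 0.843 (the root in 0 < X < 1).

X = 0.843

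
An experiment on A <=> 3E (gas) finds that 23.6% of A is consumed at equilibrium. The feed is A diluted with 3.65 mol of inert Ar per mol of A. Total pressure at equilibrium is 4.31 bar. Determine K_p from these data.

K_p = 0.329 bar^2

Take 1 mol A as basis and let X be its fractional conversion, so ξ = X.
Mole table: n_A = 1 − X; n_E = 3X; n_I = 3.65 (inert).
n_T = Σnᵢ = 4.65 + 2X.
At X = 0.236: n_A = 0.764, n_E = 0.708, n_T = 5.12.
p_i = (n_i/n_T)·P. K_p = p_E^3 / (p_A) = 0.329 bar^2.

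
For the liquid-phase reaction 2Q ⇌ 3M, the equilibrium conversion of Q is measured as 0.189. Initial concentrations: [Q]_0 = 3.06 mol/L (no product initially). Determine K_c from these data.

K_c = 0.106 mol/L

Let X = conversion of Q.
Concentrations: [Q] = 3.06 − 3.06X; [M] = 4.59X.
At X = 0.189: [Q] = 2.48, [M] = 0.868.
K_c = [M]^3 / ([Q]^2) = 0.106 mol/L.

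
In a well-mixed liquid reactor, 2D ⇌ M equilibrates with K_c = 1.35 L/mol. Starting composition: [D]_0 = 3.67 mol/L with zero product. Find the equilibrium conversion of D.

Let X = conversion of D; extent ξ = 3.67X/2 mol/L.
Concentrations: [D] = 3.67 − 3.67X; [M] = 1.83X.
K_c = [M] / ([D]^2).
Setting equal to 1.35 and solving for X on (0,1) gives X = 0.729.

X = 0.729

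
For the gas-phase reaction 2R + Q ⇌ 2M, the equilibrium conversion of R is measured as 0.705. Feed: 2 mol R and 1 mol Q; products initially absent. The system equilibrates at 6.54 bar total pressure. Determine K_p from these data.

K_p = 6.79 bar^-1

Take 2 mol R as basis and let X be its fractional conversion, so ξ = X.
Species balance: n_R = 2 − 2X; n_Q = 1 − X; n_M = 2X.
Total moles n_T = 3 − X.
At X = 0.705: n_R = 0.59, n_Q = 0.295, n_M = 1.41, n_T = 2.29.
p_i = (n_i/n_T)·P. K_p = p_M^2 / (p_R^2 p_Q) = 6.79 bar^-1.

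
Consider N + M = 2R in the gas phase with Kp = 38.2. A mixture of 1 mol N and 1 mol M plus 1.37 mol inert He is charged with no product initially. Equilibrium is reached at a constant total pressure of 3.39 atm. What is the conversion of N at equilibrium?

X = 0.756

Basis: 1 mol N initially; let X = conversion of N. Extent ξ = X.
Mole table: n_N = 1 − X; n_M = 1 − X; n_R = 2X; n_I = 1.37 (inert).
Total moles n_T = 3.37 (Δν = 0, constant).
y_i = n_i/n_T, p_i = y_i·P. Kp = p_R^2 / (p_N p_M).
Equating to 38.2 and solving on 0 < X < 1: X = 0.756.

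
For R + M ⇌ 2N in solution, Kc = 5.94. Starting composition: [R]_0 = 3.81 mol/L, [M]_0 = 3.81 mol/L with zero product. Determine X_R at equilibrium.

X = 0.549

Let X = conversion of R; extent ξ = 3.81·X mol/L.
Concentrations: [R] = 3.81 − 3.81X; [M] = 3.81 − 3.81X; [N] = 7.62X.
Kc = [N]^2 / ([R] [M]).
Solving Kc = 5.94 for X ∈ (0,1): X = 0.549.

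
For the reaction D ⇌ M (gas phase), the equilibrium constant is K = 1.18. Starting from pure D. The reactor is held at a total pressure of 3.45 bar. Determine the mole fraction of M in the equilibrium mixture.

Basis: 1 mol D initially; let X = conversion of D. Extent ξ = X.
Mole table: n_D = 1 − X; n_M = X.
Total moles n_T = 1 (Δν = 0, constant).
With p_i = (n_i/n_T)P, K = p_M / (p_D).
This yields a degree-1 equation in X; solving on (0,1), X = 0.541.
Then n_M = 0.541, n_T = 1, so y_M = 0.541.

y_M = 0.541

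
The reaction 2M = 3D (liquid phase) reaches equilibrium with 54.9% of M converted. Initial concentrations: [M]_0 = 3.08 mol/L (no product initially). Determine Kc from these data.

Let X = conversion of M.
Concentrations: [M] = 3.08 − 3.08X; [D] = 4.62X.
At X = 0.549: [M] = 1.39, [D] = 2.54.
Kc = [D]^3 / ([M]^2) = 8.46 mol/L.

Kc = 8.46 mol/L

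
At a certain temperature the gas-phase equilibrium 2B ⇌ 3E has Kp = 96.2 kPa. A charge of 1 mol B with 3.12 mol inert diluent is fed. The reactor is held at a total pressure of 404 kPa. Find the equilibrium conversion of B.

Take 1 mol B as basis and let X be its fractional conversion, so ξ = 0.5X.
Mole table: n_B = 1 − X; n_E = 1.5X; n_I = 3.12 (inert).
Total moles n_T = 4.12 + 0.5X.
With p_i = (n_i/n_T)P, Kp = p_E^3 / (p_B^2).
Setting this equal to 96.2 kPa and taking the physical root (0 < X < 1) gives X = 0.452.

X = 0.452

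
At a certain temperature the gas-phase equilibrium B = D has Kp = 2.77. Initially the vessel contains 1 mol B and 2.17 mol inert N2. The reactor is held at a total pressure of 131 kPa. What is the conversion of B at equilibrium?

X = 0.735

Let X = conversion of B (basis 1 mol B); extent of reaction ξ = X.
Mole table: n_B = 1 − X; n_D = X; n_I = 2.17 (inert).
Since Δν = 0, n_T = 3.17 throughout.
y_i = n_i/n_T, p_i = y_i·P. Kp = p_D / (p_B).
Setting this equal to 2.77 and taking the physical root (0 < X < 1) gives X = 0.735.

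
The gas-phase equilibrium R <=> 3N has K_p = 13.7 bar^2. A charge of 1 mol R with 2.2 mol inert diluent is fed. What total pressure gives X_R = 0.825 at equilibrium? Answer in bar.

Basis: 1 mol R initially; let X = conversion of R. Extent ξ = X.
Mole table: n_R = 1 − X; n_N = 3X; n_I = 2.2 (inert).
n_T = Σnᵢ = 3.2 + 2X.
K_p = p_N^3 / (p_R) with p_i = (n_i/n_T)·P.
At X = 0.825: the mole-fraction product g(X) = Π y_i^ν_i = 3.683. Since K_p = g(X)·P^{2}, P = (K_p/g)^(1/2) = (13.7/3.683)^(1/2) = 1.93 bar.

P = 1.93 bar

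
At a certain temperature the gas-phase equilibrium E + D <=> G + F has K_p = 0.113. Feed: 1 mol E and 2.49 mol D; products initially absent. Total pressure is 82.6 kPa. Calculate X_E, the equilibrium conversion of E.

X = 0.383

Let X = conversion of E (basis 1 mol E); extent of reaction ξ = X.
Mole table: n_E = 1 − X; n_D = 2.49 − X; n_G = X; n_F = X.
Since Δν = 0, n_T = 3.49 throughout.
With p_i = (n_i/n_T)P, K_p = p_G p_F / (p_E p_D).
Setting this equal to 0.113 and taking the physical root (0 < X < 1) gives X = 0.383.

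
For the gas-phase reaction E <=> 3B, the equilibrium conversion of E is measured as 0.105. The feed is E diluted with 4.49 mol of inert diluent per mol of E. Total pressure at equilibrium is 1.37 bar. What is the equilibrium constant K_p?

K_p = 0.00202 bar^2

Basis: 1 mol E initially; let X = conversion of E. Extent ξ = X.
Moles: n_E = 1 − X; n_B = 3X; n_I = 4.49 (inert).
Summing: n_T = 5.49 + 2X.
At X = 0.105: n_E = 0.895, n_B = 0.315, n_T = 5.7.
p_i = (n_i/n_T)·P. K_p = p_B^3 / (p_E) = 0.00202 bar^2.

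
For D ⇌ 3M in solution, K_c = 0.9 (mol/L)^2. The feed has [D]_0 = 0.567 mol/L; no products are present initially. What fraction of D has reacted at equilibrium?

X = 0.397

Let X = conversion of D; extent ξ = 0.567·X mol/L.
Concentrations: [D] = 0.567 − 0.567X; [M] = 1.7X.
K_c = [M]^3 / ([D]).
Setting equal to 0.9 and solving for X on (0,1) gives X = 0.397.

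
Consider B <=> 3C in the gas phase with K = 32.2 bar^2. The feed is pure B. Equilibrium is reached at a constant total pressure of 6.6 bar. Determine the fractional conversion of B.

Let X = conversion of B (basis 1 mol B); extent of reaction ξ = X.
At extent ξ: n_B = 1 − X; n_C = 3X.
n_T = Σnᵢ = 1 + 2X.
y_i = n_i/n_T, p_i = y_i·P. K = p_C^3 / (p_B).
This yields a degree-3 equation in X; solving on (0,1), X = 0.374.

X = 0.374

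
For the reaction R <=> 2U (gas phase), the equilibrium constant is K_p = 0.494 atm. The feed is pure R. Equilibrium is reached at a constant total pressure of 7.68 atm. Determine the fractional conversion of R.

Let X = conversion of R (basis 1 mol R); extent of reaction ξ = X.
At extent ξ: n_R = 1 − X; n_U = 2X.
Summing: n_T = 1 + X.
Mole fractions y_i = n_i/n_T; K_p = p_U^2 / (p_R) with p_i = y_i·P.
This yields a degree-2 equation in X; solving on (0,1), X = 0.126.

X = 0.126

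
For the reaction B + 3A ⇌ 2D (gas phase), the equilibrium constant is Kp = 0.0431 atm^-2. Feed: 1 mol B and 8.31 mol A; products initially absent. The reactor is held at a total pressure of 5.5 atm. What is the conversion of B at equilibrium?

X = 0.662

Let X = conversion of B (basis 1 mol B); extent of reaction ξ = X.
Moles: n_B = 1 − X; n_A = 8.31 − 3X; n_D = 2X.
n_T = Σnᵢ = 9.31 − 2X.
Mole fractions y_i = n_i/n_T; Kp = p_D^2 / (p_B p_A^3) with p_i = y_i·P.
Equating to 0.0431 atm^-2 and solving on 0 < X < 1: X = 0.662.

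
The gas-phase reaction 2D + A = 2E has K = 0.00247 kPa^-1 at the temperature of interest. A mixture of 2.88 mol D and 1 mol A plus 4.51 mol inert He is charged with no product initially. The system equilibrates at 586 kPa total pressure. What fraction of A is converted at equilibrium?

Basis: 1 mol A initially; let X = conversion of A. Extent ξ = X.
Moles: n_D = 2.88 − 2X; n_A = 1 − X; n_E = 2X; n_I = 4.51 (inert).
Total moles n_T = 8.39 − X.
Mole fractions y_i = n_i/n_T; K = p_E^2 / (p_D^2 p_A) with p_i = y_i·P.
Substituting and setting equal to 0.00247 kPa^-1 gives a polynomial in X; the root in (0,1) is X = 0.364.

X = 0.364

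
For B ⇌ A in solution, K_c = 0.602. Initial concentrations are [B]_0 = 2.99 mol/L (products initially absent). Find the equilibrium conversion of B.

Let X = conversion of B; extent ξ = 2.99·X mol/L.
Concentrations: [B] = 2.99 − 2.99X; [A] = 2.99X.
K_c = [A] / ([B]).
Setting equal to 0.602 and solving for X on (0,1) gives X = 0.376.

X = 0.376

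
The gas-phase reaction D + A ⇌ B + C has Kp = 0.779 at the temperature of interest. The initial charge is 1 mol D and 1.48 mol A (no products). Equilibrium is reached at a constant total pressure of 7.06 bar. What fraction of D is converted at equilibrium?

X = 0.561

Let X = conversion of D (basis 1 mol D); extent of reaction ξ = X.
Species balance: n_D = 1 − X; n_A = 1.48 − X; n_B = X; n_C = X.
Total moles n_T = 2.48 (Δν = 0, constant).
y_i = n_i/n_T, p_i = y_i·P. Kp = p_B p_C / (p_D p_A).
Setting this equal to 0.779 and taking the physical root (0 < X < 1) gives X = 0.561.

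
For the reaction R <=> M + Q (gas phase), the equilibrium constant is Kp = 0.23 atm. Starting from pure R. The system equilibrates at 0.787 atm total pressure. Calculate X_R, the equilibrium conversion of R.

Take 1 mol R as basis and let X be its fractional conversion, so ξ = X.
Species balance: n_R = 1 − X; n_M = X; n_Q = X.
Summing: n_T = 1 + X.
y_i = n_i/n_T, p_i = y_i·P. Kp = p_M p_Q / (p_R).
Equating to 0.23 atm and solving on 0 < X < 1: X = 0.476.

X = 0.476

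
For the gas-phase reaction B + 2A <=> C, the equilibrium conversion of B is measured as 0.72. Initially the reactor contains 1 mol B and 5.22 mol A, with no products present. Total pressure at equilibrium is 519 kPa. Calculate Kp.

Let X = conversion of B (basis 1 mol B); extent of reaction ξ = X.
Species balance: n_B = 1 − X; n_A = 5.22 − 2X; n_C = X.
Total moles n_T = 6.22 − 2X.
At X = 0.72: n_B = 0.28, n_A = 3.78, n_C = 0.72, n_T = 4.78.
p_i = (n_i/n_T)·P. Kp = p_C / (p_B p_A^2) = 1.53e-05 kPa^-2.

Kp = 1.53e-05 kPa^-2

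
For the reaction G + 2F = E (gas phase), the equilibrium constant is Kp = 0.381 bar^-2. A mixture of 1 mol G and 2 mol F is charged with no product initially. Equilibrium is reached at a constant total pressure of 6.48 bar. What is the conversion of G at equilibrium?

X = 0.696

Take 1 mol G as basis and let X be its fractional conversion, so ξ = X.
Mole table: n_G = 1 − X; n_F = 2 − 2X; n_E = X.
Total moles n_T = 3 − 2X.
With p_i = (n_i/n_T)P, Kp = p_E / (p_G p_F^2).
Setting this equal to 0.381 bar^-2 and taking the physical root (0 < X < 1) gives X = 0.696.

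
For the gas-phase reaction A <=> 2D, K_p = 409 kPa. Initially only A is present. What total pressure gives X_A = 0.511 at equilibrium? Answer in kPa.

P = 289 kPa

Let X = conversion of A (basis 1 mol A); extent of reaction ξ = X.
At extent ξ: n_A = 1 − X; n_D = 2X.
n_T = Σnᵢ = 1 + X.
K_p = p_D^2 / (p_A) with p_i = (n_i/n_T)·P.
At X = 0.511: the mole-fraction product g(X) = Π y_i^ν_i = 1.414. Since K_p = g(X)·P^{1}, P = (K_p/g)^(1/1) = (409/1.414)^(1/1) = 289 kPa.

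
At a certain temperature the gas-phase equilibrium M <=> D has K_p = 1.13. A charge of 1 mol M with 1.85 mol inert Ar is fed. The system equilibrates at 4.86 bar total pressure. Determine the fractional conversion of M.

X = 0.531

Basis: 1 mol M initially; let X = conversion of M. Extent ξ = X.
Moles: n_M = 1 − X; n_D = X; n_I = 1.85 (inert).
n_T stays at 2.85 (no change in mole number).
With p_i = (n_i/n_T)P, K_p = p_D / (p_M).
Equating to 1.13 and solving on 0 < X < 1: X = 0.531.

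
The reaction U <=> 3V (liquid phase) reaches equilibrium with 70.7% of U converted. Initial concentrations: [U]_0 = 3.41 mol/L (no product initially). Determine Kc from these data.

Kc = 379 (mol/L)^2

Let X = conversion of U.
Concentrations: [U] = 3.41 − 3.41X; [V] = 10.2X.
At X = 0.707: [U] = 0.999, [V] = 7.23.
Kc = [V]^3 / ([U]) = 379 (mol/L)^2.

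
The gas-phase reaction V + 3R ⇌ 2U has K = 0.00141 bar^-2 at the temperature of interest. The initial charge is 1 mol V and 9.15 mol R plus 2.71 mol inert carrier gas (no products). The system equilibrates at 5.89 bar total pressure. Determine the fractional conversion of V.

Take 1 mol V as basis and let X be its fractional conversion, so ξ = X.
Mole table: n_V = 1 − X; n_R = 9.15 − 3X; n_U = 2X; n_I = 2.71 (inert).
n_T = Σnᵢ = 12.9 − 2X.
With p_i = (n_i/n_T)P, K = p_U^2 / (p_V p_R^3).
Substituting and setting equal to 0.00141 bar^-2 gives a polynomial in X; the root in (0,1) is X = 0.199.

X = 0.199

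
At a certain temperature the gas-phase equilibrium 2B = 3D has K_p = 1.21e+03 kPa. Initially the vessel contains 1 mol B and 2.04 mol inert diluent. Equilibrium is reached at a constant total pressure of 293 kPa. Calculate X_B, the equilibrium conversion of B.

Basis: 1 mol B initially; let X = conversion of B. Extent ξ = 0.5X.
Moles: n_B = 1 − X; n_D = 1.5X; n_I = 2.04 (inert).
Total moles n_T = 3.04 + 0.5X.
Mole fractions y_i = n_i/n_T; K_p = p_D^3 / (p_B^2) with p_i = y_i·P.
This yields a degree-3 equation in X; solving on (0,1), X = 0.708.

X = 0.708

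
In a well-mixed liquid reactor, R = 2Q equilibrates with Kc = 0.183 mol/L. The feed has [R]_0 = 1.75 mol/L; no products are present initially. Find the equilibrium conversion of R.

Let X = conversion of R; extent ξ = 1.75·X mol/L.
Concentrations: [R] = 1.75 − 1.75X; [Q] = 3.5X.
Kc = [Q]^2 / ([R]).
Solving Kc = 0.183 for X ∈ (0,1): X = 0.149.

X = 0.149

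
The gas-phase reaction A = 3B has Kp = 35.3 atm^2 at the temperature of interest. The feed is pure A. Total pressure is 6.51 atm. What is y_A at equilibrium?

y_A = 0.342

Take 1 mol A as basis and let X be its fractional conversion, so ξ = X.
Mole table: n_A = 1 − X; n_B = 3X.
n_T = Σnᵢ = 1 + 2X.
y_i = n_i/n_T, p_i = y_i·P. Kp = p_B^3 / (p_A).
Equating to 35.3 atm^2 and solving on 0 < X < 1: X = 0.391.
Then n_A = 0.609, n_T = 1.78, so y_A = 0.342.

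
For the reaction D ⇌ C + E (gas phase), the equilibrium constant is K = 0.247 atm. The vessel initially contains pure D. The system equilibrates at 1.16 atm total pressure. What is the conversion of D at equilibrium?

Basis: 1 mol D initially; let X = conversion of D. Extent ξ = X.
Mole table: n_D = 1 − X; n_C = X; n_E = X.
n_T = Σnᵢ = 1 + X.
With p_i = (n_i/n_T)P, K = p_C p_E / (p_D).
Equating to 0.247 atm and solving on 0 < X < 1: X = 0.419.

X = 0.419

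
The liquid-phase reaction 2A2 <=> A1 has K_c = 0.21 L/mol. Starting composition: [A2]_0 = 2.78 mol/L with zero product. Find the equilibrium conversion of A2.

X = 0.409

Let X = conversion of A2; extent ξ = 2.78X/2 mol/L.
Concentrations: [A2] = 2.78 − 2.78X; [A1] = 1.39X.
K_c = [A1] / ([A2]^2).
This equals 0.21 at X = 0.409 (the root in 0 < X < 1).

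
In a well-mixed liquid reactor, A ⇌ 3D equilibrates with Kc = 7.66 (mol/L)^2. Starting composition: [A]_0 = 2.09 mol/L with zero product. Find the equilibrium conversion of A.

X = 0.348

Let X = conversion of A; extent ξ = 2.09·X mol/L.
Concentrations: [A] = 2.09 − 2.09X; [D] = 6.27X.
Kc = [D]^3 / ([A]).
This equals 7.66 at X = 0.348 (the root in 0 < X < 1).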